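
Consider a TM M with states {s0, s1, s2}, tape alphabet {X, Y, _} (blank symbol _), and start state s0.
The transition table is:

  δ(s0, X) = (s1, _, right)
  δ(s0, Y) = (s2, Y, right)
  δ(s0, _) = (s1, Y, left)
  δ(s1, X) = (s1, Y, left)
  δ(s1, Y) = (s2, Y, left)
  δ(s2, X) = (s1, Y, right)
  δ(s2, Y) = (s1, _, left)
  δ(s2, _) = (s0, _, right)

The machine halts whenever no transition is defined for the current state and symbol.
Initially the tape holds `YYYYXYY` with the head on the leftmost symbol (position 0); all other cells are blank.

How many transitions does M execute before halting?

22

state=s0 head=0 tape=_[Y]YYYXYY_   (s0,Y)→(s2,Y,right)
state=s2 head=1 tape=_Y[Y]YYXYY_   (s2,Y)→(s1,_,left)
state=s1 head=0 tape=_[Y]_YYXYY_   (s1,Y)→(s2,Y,left)
state=s2 head=-1 tape=[_]Y_YYXYY_   (s2,_)→(s0,_,right)
state=s0 head=0 tape=_[Y]_YYXYY_   (s0,Y)→(s2,Y,right)
state=s2 head=1 tape=_Y[_]YYXYY_   (s2,_)→(s0,_,right)
state=s0 head=2 tape=_Y_[Y]YXYY_   (s0,Y)→(s2,Y,right)
state=s2 head=3 tape=_Y_Y[Y]XYY_   (s2,Y)→(s1,_,left)
state=s1 head=2 tape=_Y_[Y]_XYY_   (s1,Y)→(s2,Y,left)
state=s2 head=1 tape=_Y[_]Y_XYY_   (s2,_)→(s0,_,right)
state=s0 head=2 tape=_Y_[Y]_XYY_   (s0,Y)→(s2,Y,right)
state=s2 head=3 tape=_Y_Y[_]XYY_   (s2,_)→(s0,_,right)
state=s0 head=4 tape=_Y_Y_[X]YY_   (s0,X)→(s1,_,right)
state=s1 head=5 tape=_Y_Y__[Y]Y_   (s1,Y)→(s2,Y,left)
state=s2 head=4 tape=_Y_Y_[_]YY_   (s2,_)→(s0,_,right)
state=s0 head=5 tape=_Y_Y__[Y]Y_   (s0,Y)→(s2,Y,right)
state=s2 head=6 tape=_Y_Y__Y[Y]_   (s2,Y)→(s1,_,left)
state=s1 head=5 tape=_Y_Y__[Y]__   (s1,Y)→(s2,Y,left)
state=s2 head=4 tape=_Y_Y_[_]Y__   (s2,_)→(s0,_,right)
state=s0 head=5 tape=_Y_Y__[Y]__   (s0,Y)→(s2,Y,right)
state=s2 head=6 tape=_Y_Y__Y[_]_   (s2,_)→(s0,_,right)
state=s0 head=7 tape=_Y_Y__Y_[_]   (s0,_)→(s1,Y,left)
state=s1 head=6 tape=_Y_Y__Y[_]Y
M halts after 22 transitions.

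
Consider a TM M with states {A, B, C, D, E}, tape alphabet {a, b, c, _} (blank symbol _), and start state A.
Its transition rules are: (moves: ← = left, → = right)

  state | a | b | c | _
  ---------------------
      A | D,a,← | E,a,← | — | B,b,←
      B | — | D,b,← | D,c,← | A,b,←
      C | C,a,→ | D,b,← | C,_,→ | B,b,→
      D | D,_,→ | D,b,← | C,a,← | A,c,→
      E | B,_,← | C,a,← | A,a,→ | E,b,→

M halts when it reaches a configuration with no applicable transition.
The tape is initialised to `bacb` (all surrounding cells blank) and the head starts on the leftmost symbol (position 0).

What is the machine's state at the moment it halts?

state=A head=0 tape=__[b]acb   (A,b)→(E,a,←)
state=E head=-1 tape=_[_]aacb   (E,_)→(E,b,→)
state=E head=0 tape=_b[a]acb   (E,a)→(B,_,←)
state=B head=-1 tape=_[b]_acb   (B,b)→(D,b,←)
state=D head=-2 tape=[_]b_acb   (D,_)→(A,c,→)
state=A head=-1 tape=c[b]_acb   (A,b)→(E,a,←)
state=E head=-2 tape=[c]a_acb   (E,c)→(A,a,→)
state=A head=-1 tape=a[a]_acb   (A,a)→(D,a,←)
state=D head=-2 tape=[a]a_acb   (D,a)→(D,_,→)
state=D head=-1 tape=_[a]_acb   (D,a)→(D,_,→)
state=D head=0 tape=__[_]acb   (D,_)→(A,c,→)
state=A head=1 tape=__c[a]cb   (A,a)→(D,a,←)
state=D head=0 tape=__[c]acb   (D,c)→(C,a,←)
state=C head=-1 tape=_[_]aacb   (C,_)→(B,b,→)
state=B head=0 tape=_b[a]acb
No transition is defined for (B, a); M halts in state B.

B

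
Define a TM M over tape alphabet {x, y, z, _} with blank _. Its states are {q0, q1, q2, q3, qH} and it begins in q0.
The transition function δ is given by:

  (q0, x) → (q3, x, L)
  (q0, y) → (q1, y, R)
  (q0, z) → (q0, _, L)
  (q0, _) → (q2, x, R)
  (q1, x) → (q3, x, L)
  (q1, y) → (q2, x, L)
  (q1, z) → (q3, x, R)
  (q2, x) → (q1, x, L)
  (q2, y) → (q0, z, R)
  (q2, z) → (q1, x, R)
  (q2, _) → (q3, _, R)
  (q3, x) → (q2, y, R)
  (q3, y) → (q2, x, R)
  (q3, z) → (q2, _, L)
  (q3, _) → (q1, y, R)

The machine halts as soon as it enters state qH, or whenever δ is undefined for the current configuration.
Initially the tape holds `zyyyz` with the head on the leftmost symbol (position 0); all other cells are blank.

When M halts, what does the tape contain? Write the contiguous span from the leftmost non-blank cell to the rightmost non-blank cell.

state=q0 head=0 tape=_[z]yyyz__   (q0,z)→(q0,_,L)
state=q0 head=-1 tape=[_]_yyyz__   (q0,_)→(q2,x,R)
state=q2 head=0 tape=x[_]yyyz__   (q2,_)→(q3,_,R)
state=q3 head=1 tape=x_[y]yyz__   (q3,y)→(q2,x,R)
state=q2 head=2 tape=x_x[y]yz__   (q2,y)→(q0,z,R)
state=q0 head=3 tape=x_xz[y]z__   (q0,y)→(q1,y,R)
state=q1 head=4 tape=x_xzy[z]__   (q1,z)→(q3,x,R)
state=q3 head=5 tape=x_xzyx[_]_   (q3,_)→(q1,y,R)
state=q1 head=6 tape=x_xzyxy[_]
The non-blank tape span at halt is x_xzyxy.

x_xzyxy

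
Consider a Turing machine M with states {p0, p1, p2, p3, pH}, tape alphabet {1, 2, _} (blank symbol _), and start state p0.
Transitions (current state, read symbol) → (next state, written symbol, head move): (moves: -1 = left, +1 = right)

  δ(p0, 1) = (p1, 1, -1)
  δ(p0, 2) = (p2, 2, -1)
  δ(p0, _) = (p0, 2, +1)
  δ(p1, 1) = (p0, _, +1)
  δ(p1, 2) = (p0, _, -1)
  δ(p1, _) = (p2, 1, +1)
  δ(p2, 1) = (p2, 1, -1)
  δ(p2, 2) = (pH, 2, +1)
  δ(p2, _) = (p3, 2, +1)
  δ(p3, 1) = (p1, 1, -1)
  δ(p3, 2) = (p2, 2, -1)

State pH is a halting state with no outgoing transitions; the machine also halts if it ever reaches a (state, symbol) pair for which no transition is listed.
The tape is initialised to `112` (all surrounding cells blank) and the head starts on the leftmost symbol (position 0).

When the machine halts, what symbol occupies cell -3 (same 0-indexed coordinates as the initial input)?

2

state=p0 head=0 tape=____[1]12   (p0,1)→(p1,1,-1)
state=p1 head=-1 tape=___[_]112   (p1,_)→(p2,1,+1)
state=p2 head=0 tape=___1[1]12   (p2,1)→(p2,1,-1)
state=p2 head=-1 tape=___[1]112   (p2,1)→(p2,1,-1)
state=p2 head=-2 tape=__[_]1112   (p2,_)→(p3,2,+1)
state=p3 head=-1 tape=__2[1]112   (p3,1)→(p1,1,-1)
state=p1 head=-2 tape=__[2]1112   (p1,2)→(p0,_,-1)
state=p0 head=-3 tape=_[_]_1112   (p0,_)→(p0,2,+1)
state=p0 head=-2 tape=_2[_]1112   (p0,_)→(p0,2,+1)
state=p0 head=-1 tape=_22[1]112   (p0,1)→(p1,1,-1)
state=p1 head=-2 tape=_2[2]1112   (p1,2)→(p0,_,-1)
state=p0 head=-3 tape=_[2]_1112   (p0,2)→(p2,2,-1)
state=p2 head=-4 tape=[_]2_1112   (p2,_)→(p3,2,+1)
state=p3 head=-3 tape=2[2]_1112   (p3,2)→(p2,2,-1)
state=p2 head=-4 tape=[2]2_1112   (p2,2)→(pH,2,+1)
state=pH head=-3 tape=2[2]_1112
Cell -3 holds 2 when M halts.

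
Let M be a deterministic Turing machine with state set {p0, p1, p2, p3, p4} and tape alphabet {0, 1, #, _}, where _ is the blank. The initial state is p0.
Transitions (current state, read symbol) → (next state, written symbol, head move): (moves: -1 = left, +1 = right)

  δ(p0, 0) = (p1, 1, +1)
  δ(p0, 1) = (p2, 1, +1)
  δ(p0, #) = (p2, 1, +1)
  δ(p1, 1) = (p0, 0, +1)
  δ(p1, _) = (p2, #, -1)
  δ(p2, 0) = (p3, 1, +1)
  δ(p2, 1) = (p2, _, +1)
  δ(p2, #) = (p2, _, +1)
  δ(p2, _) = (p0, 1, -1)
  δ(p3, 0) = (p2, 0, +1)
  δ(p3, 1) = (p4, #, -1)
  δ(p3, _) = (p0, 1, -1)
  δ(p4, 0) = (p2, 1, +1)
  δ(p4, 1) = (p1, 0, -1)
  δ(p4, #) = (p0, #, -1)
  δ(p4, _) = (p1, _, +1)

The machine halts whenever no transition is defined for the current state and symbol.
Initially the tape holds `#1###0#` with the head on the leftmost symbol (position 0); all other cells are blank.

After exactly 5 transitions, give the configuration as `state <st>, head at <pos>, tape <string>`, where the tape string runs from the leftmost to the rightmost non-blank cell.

p0 | [#]1###0#   read # → write 1, move +1, go to p2
p2 | 1[1]###0#   read 1 → write _, move +1, go to p2
p2 | 1_[#]##0#   read # → write _, move +1, go to p2
p2 | 1__[#]#0#   read # → write _, move +1, go to p2
p2 | 1___[#]0#   read # → write _, move +1, go to p2
p2 | 1____[0]#
After 5 steps: state p2, head at 5, tape 1____0#.

state p2, head at 5, tape 1____0#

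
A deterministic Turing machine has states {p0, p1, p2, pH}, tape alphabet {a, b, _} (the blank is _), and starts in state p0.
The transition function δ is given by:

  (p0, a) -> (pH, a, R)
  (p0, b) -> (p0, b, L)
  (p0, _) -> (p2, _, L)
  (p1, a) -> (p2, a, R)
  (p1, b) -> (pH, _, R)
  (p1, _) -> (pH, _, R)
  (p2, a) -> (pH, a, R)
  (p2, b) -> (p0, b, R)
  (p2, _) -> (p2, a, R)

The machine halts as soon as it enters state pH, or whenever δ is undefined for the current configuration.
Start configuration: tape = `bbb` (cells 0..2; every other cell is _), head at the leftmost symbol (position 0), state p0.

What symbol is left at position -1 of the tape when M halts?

state=p0 head=0 tape=__[b]bb   (p0,b)→(p0,b,L)
state=p0 head=-1 tape=_[_]bbb   (p0,_)→(p2,_,L)
state=p2 head=-2 tape=[_]_bbb   (p2,_)→(p2,a,R)
state=p2 head=-1 tape=a[_]bbb   (p2,_)→(p2,a,R)
state=p2 head=0 tape=aa[b]bb   (p2,b)→(p0,b,R)
state=p0 head=1 tape=aab[b]b   (p0,b)→(p0,b,L)
state=p0 head=0 tape=aa[b]bb   (p0,b)→(p0,b,L)
state=p0 head=-1 tape=a[a]bbb   (p0,a)→(pH,a,R)
state=pH head=0 tape=aa[b]bb
Cell -1 holds a when M halts.

a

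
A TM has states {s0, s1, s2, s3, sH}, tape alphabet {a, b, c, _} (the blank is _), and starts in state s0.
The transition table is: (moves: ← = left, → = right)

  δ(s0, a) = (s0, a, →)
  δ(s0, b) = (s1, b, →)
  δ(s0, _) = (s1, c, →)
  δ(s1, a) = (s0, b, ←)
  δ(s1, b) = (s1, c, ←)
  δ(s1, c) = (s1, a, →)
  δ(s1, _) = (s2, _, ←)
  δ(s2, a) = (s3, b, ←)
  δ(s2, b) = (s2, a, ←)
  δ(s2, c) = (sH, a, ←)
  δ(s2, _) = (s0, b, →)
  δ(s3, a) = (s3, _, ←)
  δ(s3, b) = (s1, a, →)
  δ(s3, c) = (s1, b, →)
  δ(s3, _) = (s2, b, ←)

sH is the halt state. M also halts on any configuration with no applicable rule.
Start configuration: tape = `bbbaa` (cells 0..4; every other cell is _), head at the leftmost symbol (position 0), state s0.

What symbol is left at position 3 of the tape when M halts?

c

s0 | __[b]bbaa   read b → write b, move →, go to s1
s1 | __b[b]baa   read b → write c, move ←, go to s1
s1 | __[b]cbaa   read b → write c, move ←, go to s1
s1 | _[_]ccbaa   read _ → write _, move ←, go to s2
s2 | [_]_ccbaa   read _ → write b, move →, go to s0
s0 | b[_]ccbaa   read _ → write c, move →, go to s1
s1 | bc[c]cbaa   read c → write a, move →, go to s1
s1 | bca[c]baa   read c → write a, move →, go to s1
s1 | bcaa[b]aa   read b → write c, move ←, go to s1
s1 | bca[a]caa   read a → write b, move ←, go to s0
s0 | bc[a]bcaa   read a → write a, move →, go to s0
s0 | bca[b]caa   read b → write b, move →, go to s1
s1 | bcab[c]aa   read c → write a, move →, go to s1
s1 | bcaba[a]a   read a → write b, move ←, go to s0
s0 | bcab[a]ba   read a → write a, move →, go to s0
s0 | bcaba[b]a   read b → write b, move →, go to s1
s1 | bcabab[a]   read a → write b, move ←, go to s0
s0 | bcaba[b]b   read b → write b, move →, go to s1
s1 | bcabab[b]   read b → write c, move ←, go to s1
s1 | bcaba[b]c   read b → write c, move ←, go to s1
s1 | bcab[a]cc   read a → write b, move ←, go to s0
s0 | bca[b]bcc   read b → write b, move →, go to s1
s1 | bcab[b]cc   read b → write c, move ←, go to s1
s1 | bca[b]ccc   read b → write c, move ←, go to s1
s1 | bc[a]cccc   read a → write b, move ←, go to s0
s0 | b[c]bcccc
Cell 3 holds c when M halts.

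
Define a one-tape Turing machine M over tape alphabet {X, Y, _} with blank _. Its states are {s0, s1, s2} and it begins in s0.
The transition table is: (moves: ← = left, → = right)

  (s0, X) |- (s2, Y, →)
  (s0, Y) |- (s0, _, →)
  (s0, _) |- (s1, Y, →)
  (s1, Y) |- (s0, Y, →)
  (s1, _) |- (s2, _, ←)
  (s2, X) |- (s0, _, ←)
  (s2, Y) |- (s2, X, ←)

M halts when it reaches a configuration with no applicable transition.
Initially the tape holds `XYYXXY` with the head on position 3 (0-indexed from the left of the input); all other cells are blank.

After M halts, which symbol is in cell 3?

state=s0 head=3 tape=XYY[X]XY__   (s0,X)→(s2,Y,→)
state=s2 head=4 tape=XYYY[X]Y__   (s2,X)→(s0,_,←)
state=s0 head=3 tape=XYY[Y]_Y__   (s0,Y)→(s0,_,→)
state=s0 head=4 tape=XYY_[_]Y__   (s0,_)→(s1,Y,→)
state=s1 head=5 tape=XYY_Y[Y]__   (s1,Y)→(s0,Y,→)
state=s0 head=6 tape=XYY_YY[_]_   (s0,_)→(s1,Y,→)
state=s1 head=7 tape=XYY_YYY[_]   (s1,_)→(s2,_,←)
state=s2 head=6 tape=XYY_YY[Y]_   (s2,Y)→(s2,X,←)
state=s2 head=5 tape=XYY_Y[Y]X_   (s2,Y)→(s2,X,←)
state=s2 head=4 tape=XYY_[Y]XX_   (s2,Y)→(s2,X,←)
state=s2 head=3 tape=XYY[_]XXX_
Cell 3 holds _ when M halts.

_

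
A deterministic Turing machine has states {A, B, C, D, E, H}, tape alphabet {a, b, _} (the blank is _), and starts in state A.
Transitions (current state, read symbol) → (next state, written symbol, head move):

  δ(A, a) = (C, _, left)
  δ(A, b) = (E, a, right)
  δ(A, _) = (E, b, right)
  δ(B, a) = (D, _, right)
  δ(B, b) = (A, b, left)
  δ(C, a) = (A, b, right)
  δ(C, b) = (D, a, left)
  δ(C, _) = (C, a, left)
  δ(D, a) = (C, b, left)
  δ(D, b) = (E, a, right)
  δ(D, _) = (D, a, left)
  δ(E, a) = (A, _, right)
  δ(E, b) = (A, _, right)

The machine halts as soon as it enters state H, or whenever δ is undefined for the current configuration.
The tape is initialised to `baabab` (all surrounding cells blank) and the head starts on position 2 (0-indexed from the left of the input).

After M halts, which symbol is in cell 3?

_

state=A head=2 tape=ba[a]bab   (A,a)→(C,_,left)
state=C head=1 tape=b[a]_bab   (C,a)→(A,b,right)
state=A head=2 tape=bb[_]bab   (A,_)→(E,b,right)
state=E head=3 tape=bbb[b]ab   (E,b)→(A,_,right)
state=A head=4 tape=bbb_[a]b   (A,a)→(C,_,left)
state=C head=3 tape=bbb[_]_b   (C,_)→(C,a,left)
state=C head=2 tape=bb[b]a_b   (C,b)→(D,a,left)
state=D head=1 tape=b[b]aa_b   (D,b)→(E,a,right)
state=E head=2 tape=ba[a]a_b   (E,a)→(A,_,right)
state=A head=3 tape=ba_[a]_b   (A,a)→(C,_,left)
state=C head=2 tape=ba[_]__b   (C,_)→(C,a,left)
state=C head=1 tape=b[a]a__b   (C,a)→(A,b,right)
state=A head=2 tape=bb[a]__b   (A,a)→(C,_,left)
state=C head=1 tape=b[b]___b   (C,b)→(D,a,left)
state=D head=0 tape=[b]a___b   (D,b)→(E,a,right)
state=E head=1 tape=a[a]___b   (E,a)→(A,_,right)
state=A head=2 tape=a_[_]__b   (A,_)→(E,b,right)
state=E head=3 tape=a_b[_]_b
Cell 3 holds _ when M halts.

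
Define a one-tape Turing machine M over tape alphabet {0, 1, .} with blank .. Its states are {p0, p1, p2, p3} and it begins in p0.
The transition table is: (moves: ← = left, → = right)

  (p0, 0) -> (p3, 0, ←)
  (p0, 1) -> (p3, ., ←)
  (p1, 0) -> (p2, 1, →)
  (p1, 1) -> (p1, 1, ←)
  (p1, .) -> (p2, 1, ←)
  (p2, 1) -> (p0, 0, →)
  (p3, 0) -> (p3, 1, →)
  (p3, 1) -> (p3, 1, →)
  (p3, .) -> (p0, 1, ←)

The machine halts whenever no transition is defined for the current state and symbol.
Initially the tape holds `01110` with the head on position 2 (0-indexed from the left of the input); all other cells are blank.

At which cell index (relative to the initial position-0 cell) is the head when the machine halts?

p0 | ..01[1]10   read 1 → write ., move ←, go to p3
p3 | ..0[1].10   read 1 → write 1, move →, go to p3
p3 | ..01[.]10   read . → write 1, move ←, go to p0
p0 | ..0[1]110   read 1 → write ., move ←, go to p3
p3 | ..[0].110   read 0 → write 1, move →, go to p3
p3 | ..1[.]110   read . → write 1, move ←, go to p0
p0 | ..[1]1110   read 1 → write ., move ←, go to p3
p3 | .[.].1110   read . → write 1, move ←, go to p0
p0 | [.]1.1110
At halt the head is at cell -2.

-2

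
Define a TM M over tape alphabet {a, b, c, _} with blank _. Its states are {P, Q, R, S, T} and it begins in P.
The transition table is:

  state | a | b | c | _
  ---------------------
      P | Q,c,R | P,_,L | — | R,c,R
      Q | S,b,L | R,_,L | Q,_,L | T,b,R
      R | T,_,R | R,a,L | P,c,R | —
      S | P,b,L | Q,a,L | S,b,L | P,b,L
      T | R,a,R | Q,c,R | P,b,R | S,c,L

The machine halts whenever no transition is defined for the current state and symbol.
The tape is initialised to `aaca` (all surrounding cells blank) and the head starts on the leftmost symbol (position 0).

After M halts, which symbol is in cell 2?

_

state=P head=0 tape=____[a]aca   (P,a)→(Q,c,R)
state=Q head=1 tape=____c[a]ca   (Q,a)→(S,b,L)
state=S head=0 tape=____[c]bca   (S,c)→(S,b,L)
state=S head=-1 tape=___[_]bbca   (S,_)→(P,b,L)
state=P head=-2 tape=__[_]bbbca   (P,_)→(R,c,R)
state=R head=-1 tape=__c[b]bbca   (R,b)→(R,a,L)
state=R head=-2 tape=__[c]abbca   (R,c)→(P,c,R)
state=P head=-1 tape=__c[a]bbca   (P,a)→(Q,c,R)
state=Q head=0 tape=__cc[b]bca   (Q,b)→(R,_,L)
state=R head=-1 tape=__c[c]_bca   (R,c)→(P,c,R)
state=P head=0 tape=__cc[_]bca   (P,_)→(R,c,R)
state=R head=1 tape=__ccc[b]ca   (R,b)→(R,a,L)
state=R head=0 tape=__cc[c]aca   (R,c)→(P,c,R)
state=P head=1 tape=__ccc[a]ca   (P,a)→(Q,c,R)
state=Q head=2 tape=__cccc[c]a   (Q,c)→(Q,_,L)
state=Q head=1 tape=__ccc[c]_a   (Q,c)→(Q,_,L)
state=Q head=0 tape=__cc[c]__a   (Q,c)→(Q,_,L)
state=Q head=-1 tape=__c[c]___a   (Q,c)→(Q,_,L)
state=Q head=-2 tape=__[c]____a   (Q,c)→(Q,_,L)
state=Q head=-3 tape=_[_]_____a   (Q,_)→(T,b,R)
state=T head=-2 tape=_b[_]____a   (T,_)→(S,c,L)
state=S head=-3 tape=_[b]c____a   (S,b)→(Q,a,L)
state=Q head=-4 tape=[_]ac____a   (Q,_)→(T,b,R)
state=T head=-3 tape=b[a]c____a   (T,a)→(R,a,R)
state=R head=-2 tape=ba[c]____a   (R,c)→(P,c,R)
state=P head=-1 tape=bac[_]___a   (P,_)→(R,c,R)
state=R head=0 tape=bacc[_]__a
Cell 2 holds _ when M halts.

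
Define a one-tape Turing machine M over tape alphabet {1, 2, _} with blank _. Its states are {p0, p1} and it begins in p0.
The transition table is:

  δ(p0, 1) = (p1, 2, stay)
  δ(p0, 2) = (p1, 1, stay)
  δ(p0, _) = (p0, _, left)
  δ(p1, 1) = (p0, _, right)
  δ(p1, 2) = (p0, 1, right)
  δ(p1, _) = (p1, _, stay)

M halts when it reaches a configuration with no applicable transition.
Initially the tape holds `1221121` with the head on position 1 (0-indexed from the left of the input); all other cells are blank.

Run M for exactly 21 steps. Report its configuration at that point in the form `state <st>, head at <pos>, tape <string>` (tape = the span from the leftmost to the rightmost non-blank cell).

state=p0 head=1 tape=1[2]21121_   (p0,2)→(p1,1,stay)
state=p1 head=1 tape=1[1]21121_   (p1,1)→(p0,_,right)
state=p0 head=2 tape=1_[2]1121_   (p0,2)→(p1,1,stay)
state=p1 head=2 tape=1_[1]1121_   (p1,1)→(p0,_,right)
state=p0 head=3 tape=1__[1]121_   (p0,1)→(p1,2,stay)
state=p1 head=3 tape=1__[2]121_   (p1,2)→(p0,1,right)
state=p0 head=4 tape=1__1[1]21_   (p0,1)→(p1,2,stay)
state=p1 head=4 tape=1__1[2]21_   (p1,2)→(p0,1,right)
state=p0 head=5 tape=1__11[2]1_   (p0,2)→(p1,1,stay)
state=p1 head=5 tape=1__11[1]1_   (p1,1)→(p0,_,right)
state=p0 head=6 tape=1__11_[1]_   (p0,1)→(p1,2,stay)
state=p1 head=6 tape=1__11_[2]_   (p1,2)→(p0,1,right)
state=p0 head=7 tape=1__11_1[_]   (p0,_)→(p0,_,left)
state=p0 head=6 tape=1__11_[1]_   (p0,1)→(p1,2,stay)
state=p1 head=6 tape=1__11_[2]_   (p1,2)→(p0,1,right)
state=p0 head=7 tape=1__11_1[_]   (p0,_)→(p0,_,left)
state=p0 head=6 tape=1__11_[1]_   (p0,1)→(p1,2,stay)
state=p1 head=6 tape=1__11_[2]_   (p1,2)→(p0,1,right)
state=p0 head=7 tape=1__11_1[_]   (p0,_)→(p0,_,left)
state=p0 head=6 tape=1__11_[1]_   (p0,1)→(p1,2,stay)
state=p1 head=6 tape=1__11_[2]_   (p1,2)→(p0,1,right)
state=p0 head=7 tape=1__11_1[_]
After 21 steps: state p0, head at 7, tape 1__11_1.

state p0, head at 7, tape 1__11_1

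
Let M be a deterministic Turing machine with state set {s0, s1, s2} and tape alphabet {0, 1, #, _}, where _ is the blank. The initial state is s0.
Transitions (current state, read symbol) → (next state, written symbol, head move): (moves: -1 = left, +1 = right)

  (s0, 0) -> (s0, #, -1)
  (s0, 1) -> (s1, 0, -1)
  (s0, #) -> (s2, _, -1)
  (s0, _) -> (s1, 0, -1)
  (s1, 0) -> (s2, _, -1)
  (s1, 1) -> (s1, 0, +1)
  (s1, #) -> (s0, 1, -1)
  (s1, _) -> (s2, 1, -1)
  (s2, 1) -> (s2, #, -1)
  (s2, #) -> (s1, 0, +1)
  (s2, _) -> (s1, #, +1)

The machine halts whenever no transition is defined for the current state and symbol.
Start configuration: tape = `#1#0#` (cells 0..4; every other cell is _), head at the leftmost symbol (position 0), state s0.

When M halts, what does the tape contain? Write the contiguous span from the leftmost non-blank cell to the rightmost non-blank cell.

#0_###10#

s0 | ____[#]1#0#   read # → write _, move -1, go to s2
s2 | ___[_]_1#0#   read _ → write #, move +1, go to s1
s1 | ___#[_]1#0#   read _ → write 1, move -1, go to s2
s2 | ___[#]11#0#   read # → write 0, move +1, go to s1
s1 | ___0[1]1#0#   read 1 → write 0, move +1, go to s1
s1 | ___00[1]#0#   read 1 → write 0, move +1, go to s1
s1 | ___000[#]0#   read # → write 1, move -1, go to s0
s0 | ___00[0]10#   read 0 → write #, move -1, go to s0
s0 | ___0[0]#10#   read 0 → write #, move -1, go to s0
s0 | ___[0]##10#   read 0 → write #, move -1, go to s0
s0 | __[_]###10#   read _ → write 0, move -1, go to s1
s1 | _[_]0###10#   read _ → write 1, move -1, go to s2
s2 | [_]10###10#   read _ → write #, move +1, go to s1
s1 | #[1]0###10#   read 1 → write 0, move +1, go to s1
s1 | #0[0]###10#   read 0 → write _, move -1, go to s2
s2 | #[0]_###10#
The non-blank tape span at halt is #0_###10#.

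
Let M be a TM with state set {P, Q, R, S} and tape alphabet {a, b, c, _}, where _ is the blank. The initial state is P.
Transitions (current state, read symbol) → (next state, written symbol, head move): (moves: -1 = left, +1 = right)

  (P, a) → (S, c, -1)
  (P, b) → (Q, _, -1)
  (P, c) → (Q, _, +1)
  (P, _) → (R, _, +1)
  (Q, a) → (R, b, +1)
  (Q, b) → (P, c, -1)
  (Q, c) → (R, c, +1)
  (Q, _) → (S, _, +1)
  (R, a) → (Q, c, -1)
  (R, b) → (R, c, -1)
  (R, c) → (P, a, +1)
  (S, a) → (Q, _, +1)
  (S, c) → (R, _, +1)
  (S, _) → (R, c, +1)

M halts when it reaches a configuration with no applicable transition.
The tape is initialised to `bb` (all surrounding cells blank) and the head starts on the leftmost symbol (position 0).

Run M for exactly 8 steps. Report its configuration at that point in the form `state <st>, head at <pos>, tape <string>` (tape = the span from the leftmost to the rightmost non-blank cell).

state=P head=0 tape=_[b]b___   (P,b)→(Q,_,-1)
state=Q head=-1 tape=[_]_b___   (Q,_)→(S,_,+1)
state=S head=0 tape=_[_]b___   (S,_)→(R,c,+1)
state=R head=1 tape=_c[b]___   (R,b)→(R,c,-1)
state=R head=0 tape=_[c]c___   (R,c)→(P,a,+1)
state=P head=1 tape=_a[c]___   (P,c)→(Q,_,+1)
state=Q head=2 tape=_a_[_]__   (Q,_)→(S,_,+1)
state=S head=3 tape=_a__[_]_   (S,_)→(R,c,+1)
state=R head=4 tape=_a__c[_]
After 8 steps: state R, head at 4, tape a__c.

state R, head at 4, tape a__c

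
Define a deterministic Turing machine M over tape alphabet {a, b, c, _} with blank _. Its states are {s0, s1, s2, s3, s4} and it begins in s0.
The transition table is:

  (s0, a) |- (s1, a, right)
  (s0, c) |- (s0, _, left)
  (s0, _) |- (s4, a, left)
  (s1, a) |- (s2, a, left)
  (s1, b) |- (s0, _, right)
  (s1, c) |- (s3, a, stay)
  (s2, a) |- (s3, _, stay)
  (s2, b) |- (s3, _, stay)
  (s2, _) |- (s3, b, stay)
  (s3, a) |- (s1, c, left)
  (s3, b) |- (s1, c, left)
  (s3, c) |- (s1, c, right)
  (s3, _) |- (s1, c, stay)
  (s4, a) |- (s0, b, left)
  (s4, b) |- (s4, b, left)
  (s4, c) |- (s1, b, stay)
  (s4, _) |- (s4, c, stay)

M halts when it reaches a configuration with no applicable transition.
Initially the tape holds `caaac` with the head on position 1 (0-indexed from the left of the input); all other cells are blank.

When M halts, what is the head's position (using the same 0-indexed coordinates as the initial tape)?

-1

s0 | _c[a]aac   read a → write a, move right, go to s1
s1 | _ca[a]ac   read a → write a, move left, go to s2
s2 | _c[a]aac   read a → write _, move stay, go to s3
s3 | _c[_]aac   read _ → write c, move stay, go to s1
s1 | _c[c]aac   read c → write a, move stay, go to s3
s3 | _c[a]aac   read a → write c, move left, go to s1
s1 | _[c]caac   read c → write a, move stay, go to s3
s3 | _[a]caac   read a → write c, move left, go to s1
s1 | [_]ccaac
At halt the head is at cell -1.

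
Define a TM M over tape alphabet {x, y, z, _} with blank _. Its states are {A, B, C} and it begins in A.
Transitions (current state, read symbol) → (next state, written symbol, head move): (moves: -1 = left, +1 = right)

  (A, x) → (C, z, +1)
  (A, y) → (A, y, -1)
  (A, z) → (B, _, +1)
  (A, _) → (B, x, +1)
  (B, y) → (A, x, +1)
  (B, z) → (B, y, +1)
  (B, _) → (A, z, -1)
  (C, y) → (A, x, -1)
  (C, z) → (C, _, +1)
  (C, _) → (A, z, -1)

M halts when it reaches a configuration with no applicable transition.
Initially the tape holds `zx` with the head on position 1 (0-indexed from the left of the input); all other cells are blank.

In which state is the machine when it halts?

state=A head=1 tape=z[x]____   (A,x)→(C,z,+1)
state=C head=2 tape=zz[_]___   (C,_)→(A,z,-1)
state=A head=1 tape=z[z]z___   (A,z)→(B,_,+1)
state=B head=2 tape=z_[z]___   (B,z)→(B,y,+1)
state=B head=3 tape=z_y[_]__   (B,_)→(A,z,-1)
state=A head=2 tape=z_[y]z__   (A,y)→(A,y,-1)
state=A head=1 tape=z[_]yz__   (A,_)→(B,x,+1)
state=B head=2 tape=zx[y]z__   (B,y)→(A,x,+1)
state=A head=3 tape=zxx[z]__   (A,z)→(B,_,+1)
state=B head=4 tape=zxx_[_]_   (B,_)→(A,z,-1)
state=A head=3 tape=zxx[_]z_   (A,_)→(B,x,+1)
state=B head=4 tape=zxxx[z]_   (B,z)→(B,y,+1)
state=B head=5 tape=zxxxy[_]   (B,_)→(A,z,-1)
state=A head=4 tape=zxxx[y]z   (A,y)→(A,y,-1)
state=A head=3 tape=zxx[x]yz   (A,x)→(C,z,+1)
state=C head=4 tape=zxxz[y]z   (C,y)→(A,x,-1)
state=A head=3 tape=zxx[z]xz   (A,z)→(B,_,+1)
state=B head=4 tape=zxx_[x]z
No transition is defined for (B, x); M halts in state B.

B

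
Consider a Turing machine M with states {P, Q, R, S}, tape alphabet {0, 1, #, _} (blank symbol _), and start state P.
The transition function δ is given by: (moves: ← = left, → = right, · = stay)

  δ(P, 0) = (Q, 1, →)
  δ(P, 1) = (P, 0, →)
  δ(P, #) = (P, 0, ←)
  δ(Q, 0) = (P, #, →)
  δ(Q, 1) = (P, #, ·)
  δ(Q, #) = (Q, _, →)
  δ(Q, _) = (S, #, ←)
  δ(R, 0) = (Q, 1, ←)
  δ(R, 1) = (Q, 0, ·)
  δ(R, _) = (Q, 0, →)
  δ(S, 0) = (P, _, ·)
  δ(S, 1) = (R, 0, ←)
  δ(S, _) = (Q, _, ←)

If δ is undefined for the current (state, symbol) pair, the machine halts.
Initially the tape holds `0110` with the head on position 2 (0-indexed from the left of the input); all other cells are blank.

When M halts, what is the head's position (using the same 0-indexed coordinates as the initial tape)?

P | 01[1]0__   read 1 → write 0, move →, go to P
P | 010[0]__   read 0 → write 1, move →, go to Q
Q | 0101[_]_   read _ → write #, move ←, go to S
S | 010[1]#_   read 1 → write 0, move ←, go to R
R | 01[0]0#_   read 0 → write 1, move ←, go to Q
Q | 0[1]10#_   read 1 → write #, move ·, go to P
P | 0[#]10#_   read # → write 0, move ←, go to P
P | [0]010#_   read 0 → write 1, move →, go to Q
Q | 1[0]10#_   read 0 → write #, move →, go to P
P | 1#[1]0#_   read 1 → write 0, move →, go to P
P | 1#0[0]#_   read 0 → write 1, move →, go to Q
Q | 1#01[#]_   read # → write _, move →, go to Q
Q | 1#01_[_]   read _ → write #, move ←, go to S
S | 1#01[_]#   read _ → write _, move ←, go to Q
Q | 1#0[1]_#   read 1 → write #, move ·, go to P
P | 1#0[#]_#   read # → write 0, move ←, go to P
P | 1#[0]0_#   read 0 → write 1, move →, go to Q
Q | 1#1[0]_#   read 0 → write #, move →, go to P
P | 1#1#[_]#
At halt the head is at cell 4.

4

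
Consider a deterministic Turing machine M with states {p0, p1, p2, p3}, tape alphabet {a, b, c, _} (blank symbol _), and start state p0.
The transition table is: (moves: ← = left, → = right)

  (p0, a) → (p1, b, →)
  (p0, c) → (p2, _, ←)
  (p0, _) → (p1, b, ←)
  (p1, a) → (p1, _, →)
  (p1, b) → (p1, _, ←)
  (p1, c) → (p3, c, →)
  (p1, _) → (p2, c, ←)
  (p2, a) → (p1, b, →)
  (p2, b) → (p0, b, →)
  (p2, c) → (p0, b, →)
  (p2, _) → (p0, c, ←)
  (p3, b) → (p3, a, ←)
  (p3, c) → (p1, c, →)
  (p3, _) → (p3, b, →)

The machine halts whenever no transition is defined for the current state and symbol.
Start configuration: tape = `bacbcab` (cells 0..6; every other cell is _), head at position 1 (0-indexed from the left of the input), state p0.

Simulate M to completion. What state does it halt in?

p3

p0 | b[a]cbcab   read a → write b, move →, go to p1
p1 | bb[c]bcab   read c → write c, move →, go to p3
p3 | bbc[b]cab   read b → write a, move ←, go to p3
p3 | bb[c]acab   read c → write c, move →, go to p1
p1 | bbc[a]cab   read a → write _, move →, go to p1
p1 | bbc_[c]ab   read c → write c, move →, go to p3
p3 | bbc_c[a]b
No transition is defined for (p3, a); M halts in state p3.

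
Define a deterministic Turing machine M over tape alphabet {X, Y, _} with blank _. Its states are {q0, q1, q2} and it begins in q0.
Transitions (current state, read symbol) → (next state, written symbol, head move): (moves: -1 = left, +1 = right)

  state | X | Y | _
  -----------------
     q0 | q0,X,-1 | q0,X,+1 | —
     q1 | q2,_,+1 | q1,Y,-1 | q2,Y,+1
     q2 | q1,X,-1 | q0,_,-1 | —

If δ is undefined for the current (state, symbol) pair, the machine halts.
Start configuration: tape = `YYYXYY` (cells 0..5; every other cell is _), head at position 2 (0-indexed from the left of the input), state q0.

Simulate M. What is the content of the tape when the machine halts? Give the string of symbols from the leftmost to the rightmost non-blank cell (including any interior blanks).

XXXXYY

q0 | _YY[Y]XYY   read Y → write X, move +1, go to q0
q0 | _YYX[X]YY   read X → write X, move -1, go to q0
q0 | _YY[X]XYY   read X → write X, move -1, go to q0
q0 | _Y[Y]XXYY   read Y → write X, move +1, go to q0
q0 | _YX[X]XYY   read X → write X, move -1, go to q0
q0 | _Y[X]XXYY   read X → write X, move -1, go to q0
q0 | _[Y]XXXYY   read Y → write X, move +1, go to q0
q0 | _X[X]XXYY   read X → write X, move -1, go to q0
q0 | _[X]XXXYY   read X → write X, move -1, go to q0
q0 | [_]XXXXYY
The non-blank tape span at halt is XXXXYY.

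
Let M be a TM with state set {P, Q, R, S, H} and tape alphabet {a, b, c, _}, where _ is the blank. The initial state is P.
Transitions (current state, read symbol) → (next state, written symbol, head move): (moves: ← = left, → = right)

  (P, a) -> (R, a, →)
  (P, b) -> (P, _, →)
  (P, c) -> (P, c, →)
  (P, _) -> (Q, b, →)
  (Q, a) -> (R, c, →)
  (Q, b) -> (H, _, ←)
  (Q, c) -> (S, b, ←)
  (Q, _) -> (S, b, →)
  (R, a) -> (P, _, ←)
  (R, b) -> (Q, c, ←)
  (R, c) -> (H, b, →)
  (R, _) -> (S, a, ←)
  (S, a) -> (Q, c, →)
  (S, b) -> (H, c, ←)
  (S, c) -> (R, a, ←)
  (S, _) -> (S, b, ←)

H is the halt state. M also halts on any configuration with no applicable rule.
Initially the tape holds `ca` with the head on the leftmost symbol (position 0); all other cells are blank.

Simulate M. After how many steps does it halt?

state=P head=0 tape=[c]a__   (P,c)→(P,c,→)
state=P head=1 tape=c[a]__   (P,a)→(R,a,→)
state=R head=2 tape=ca[_]_   (R,_)→(S,a,←)
state=S head=1 tape=c[a]a_   (S,a)→(Q,c,→)
state=Q head=2 tape=cc[a]_   (Q,a)→(R,c,→)
state=R head=3 tape=ccc[_]   (R,_)→(S,a,←)
state=S head=2 tape=cc[c]a   (S,c)→(R,a,←)
state=R head=1 tape=c[c]aa   (R,c)→(H,b,→)
state=H head=2 tape=cb[a]a
M halts after 8 transitions.

8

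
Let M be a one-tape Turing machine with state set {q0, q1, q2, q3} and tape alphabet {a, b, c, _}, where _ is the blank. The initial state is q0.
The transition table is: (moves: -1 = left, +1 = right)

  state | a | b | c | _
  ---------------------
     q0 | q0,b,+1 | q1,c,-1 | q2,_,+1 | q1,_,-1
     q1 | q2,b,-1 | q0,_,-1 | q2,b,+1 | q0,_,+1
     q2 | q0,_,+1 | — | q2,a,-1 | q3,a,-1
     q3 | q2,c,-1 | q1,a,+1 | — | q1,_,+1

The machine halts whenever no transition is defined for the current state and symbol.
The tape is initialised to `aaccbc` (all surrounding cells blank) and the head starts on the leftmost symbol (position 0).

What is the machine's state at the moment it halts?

state=q0 head=0 tape=[a]accbc   (q0,a)→(q0,b,+1)
state=q0 head=1 tape=b[a]ccbc   (q0,a)→(q0,b,+1)
state=q0 head=2 tape=bb[c]cbc   (q0,c)→(q2,_,+1)
state=q2 head=3 tape=bb_[c]bc   (q2,c)→(q2,a,-1)
state=q2 head=2 tape=bb[_]abc   (q2,_)→(q3,a,-1)
state=q3 head=1 tape=b[b]aabc   (q3,b)→(q1,a,+1)
state=q1 head=2 tape=ba[a]abc   (q1,a)→(q2,b,-1)
state=q2 head=1 tape=b[a]babc   (q2,a)→(q0,_,+1)
state=q0 head=2 tape=b_[b]abc   (q0,b)→(q1,c,-1)
state=q1 head=1 tape=b[_]cabc   (q1,_)→(q0,_,+1)
state=q0 head=2 tape=b_[c]abc   (q0,c)→(q2,_,+1)
state=q2 head=3 tape=b__[a]bc   (q2,a)→(q0,_,+1)
state=q0 head=4 tape=b___[b]c   (q0,b)→(q1,c,-1)
state=q1 head=3 tape=b__[_]cc   (q1,_)→(q0,_,+1)
state=q0 head=4 tape=b___[c]c   (q0,c)→(q2,_,+1)
state=q2 head=5 tape=b____[c]   (q2,c)→(q2,a,-1)
state=q2 head=4 tape=b___[_]a   (q2,_)→(q3,a,-1)
state=q3 head=3 tape=b__[_]aa   (q3,_)→(q1,_,+1)
state=q1 head=4 tape=b___[a]a   (q1,a)→(q2,b,-1)
state=q2 head=3 tape=b__[_]ba   (q2,_)→(q3,a,-1)
state=q3 head=2 tape=b_[_]aba   (q3,_)→(q1,_,+1)
state=q1 head=3 tape=b__[a]ba   (q1,a)→(q2,b,-1)
state=q2 head=2 tape=b_[_]bba   (q2,_)→(q3,a,-1)
state=q3 head=1 tape=b[_]abba   (q3,_)→(q1,_,+1)
state=q1 head=2 tape=b_[a]bba   (q1,a)→(q2,b,-1)
state=q2 head=1 tape=b[_]bbba   (q2,_)→(q3,a,-1)
state=q3 head=0 tape=[b]abbba   (q3,b)→(q1,a,+1)
state=q1 head=1 tape=a[a]bbba   (q1,a)→(q2,b,-1)
state=q2 head=0 tape=[a]bbbba   (q2,a)→(q0,_,+1)
state=q0 head=1 tape=_[b]bbba   (q0,b)→(q1,c,-1)
state=q1 head=0 tape=[_]cbbba   (q1,_)→(q0,_,+1)
state=q0 head=1 tape=_[c]bbba   (q0,c)→(q2,_,+1)
state=q2 head=2 tape=__[b]bba
No transition is defined for (q2, b); M halts in state q2.

q2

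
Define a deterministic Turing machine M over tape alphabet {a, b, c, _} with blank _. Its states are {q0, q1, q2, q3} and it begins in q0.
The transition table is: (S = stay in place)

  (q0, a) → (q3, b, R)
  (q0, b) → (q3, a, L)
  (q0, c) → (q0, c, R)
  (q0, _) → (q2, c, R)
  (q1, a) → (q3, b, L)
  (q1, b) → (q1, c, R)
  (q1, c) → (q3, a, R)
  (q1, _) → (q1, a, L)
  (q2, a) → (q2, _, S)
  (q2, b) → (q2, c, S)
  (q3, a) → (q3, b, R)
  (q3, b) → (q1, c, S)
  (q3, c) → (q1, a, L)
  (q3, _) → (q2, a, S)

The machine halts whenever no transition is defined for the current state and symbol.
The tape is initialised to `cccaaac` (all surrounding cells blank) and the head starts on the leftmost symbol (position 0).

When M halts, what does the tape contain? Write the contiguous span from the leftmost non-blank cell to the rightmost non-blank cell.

state=q0 head=0 tape=[c]ccaaac_   (q0,c)→(q0,c,R)
state=q0 head=1 tape=c[c]caaac_   (q0,c)→(q0,c,R)
state=q0 head=2 tape=cc[c]aaac_   (q0,c)→(q0,c,R)
state=q0 head=3 tape=ccc[a]aac_   (q0,a)→(q3,b,R)
state=q3 head=4 tape=cccb[a]ac_   (q3,a)→(q3,b,R)
state=q3 head=5 tape=cccbb[a]c_   (q3,a)→(q3,b,R)
state=q3 head=6 tape=cccbbb[c]_   (q3,c)→(q1,a,L)
state=q1 head=5 tape=cccbb[b]a_   (q1,b)→(q1,c,R)
state=q1 head=6 tape=cccbbc[a]_   (q1,a)→(q3,b,L)
state=q3 head=5 tape=cccbb[c]b_   (q3,c)→(q1,a,L)
state=q1 head=4 tape=cccb[b]ab_   (q1,b)→(q1,c,R)
state=q1 head=5 tape=cccbc[a]b_   (q1,a)→(q3,b,L)
state=q3 head=4 tape=cccb[c]bb_   (q3,c)→(q1,a,L)
state=q1 head=3 tape=ccc[b]abb_   (q1,b)→(q1,c,R)
state=q1 head=4 tape=cccc[a]bb_   (q1,a)→(q3,b,L)
state=q3 head=3 tape=ccc[c]bbb_   (q3,c)→(q1,a,L)
state=q1 head=2 tape=cc[c]abbb_   (q1,c)→(q3,a,R)
state=q3 head=3 tape=cca[a]bbb_   (q3,a)→(q3,b,R)
state=q3 head=4 tape=ccab[b]bb_   (q3,b)→(q1,c,S)
state=q1 head=4 tape=ccab[c]bb_   (q1,c)→(q3,a,R)
state=q3 head=5 tape=ccaba[b]b_   (q3,b)→(q1,c,S)
state=q1 head=5 tape=ccaba[c]b_   (q1,c)→(q3,a,R)
state=q3 head=6 tape=ccabaa[b]_   (q3,b)→(q1,c,S)
state=q1 head=6 tape=ccabaa[c]_   (q1,c)→(q3,a,R)
state=q3 head=7 tape=ccabaaa[_]   (q3,_)→(q2,a,S)
state=q2 head=7 tape=ccabaaa[a]   (q2,a)→(q2,_,S)
state=q2 head=7 tape=ccabaaa[_]
The non-blank tape span at halt is ccabaaa.

ccabaaa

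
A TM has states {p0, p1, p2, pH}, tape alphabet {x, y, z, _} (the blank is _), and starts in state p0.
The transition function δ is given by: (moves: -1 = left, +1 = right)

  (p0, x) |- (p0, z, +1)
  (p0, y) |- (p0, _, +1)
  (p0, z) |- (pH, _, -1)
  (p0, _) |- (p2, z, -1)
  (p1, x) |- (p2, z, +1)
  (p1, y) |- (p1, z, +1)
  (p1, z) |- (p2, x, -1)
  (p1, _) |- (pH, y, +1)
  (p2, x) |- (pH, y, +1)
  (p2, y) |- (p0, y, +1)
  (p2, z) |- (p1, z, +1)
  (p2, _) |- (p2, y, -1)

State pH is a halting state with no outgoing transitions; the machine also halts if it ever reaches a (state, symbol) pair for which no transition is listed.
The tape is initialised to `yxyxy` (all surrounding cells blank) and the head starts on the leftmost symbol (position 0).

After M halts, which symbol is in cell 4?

z

p0 | [y]xyxy____   read y → write _, move +1, go to p0
p0 | _[x]yxy____   read x → write z, move +1, go to p0
p0 | _z[y]xy____   read y → write _, move +1, go to p0
p0 | _z_[x]y____   read x → write z, move +1, go to p0
p0 | _z_z[y]____   read y → write _, move +1, go to p0
p0 | _z_z_[_]___   read _ → write z, move -1, go to p2
p2 | _z_z[_]z___   read _ → write y, move -1, go to p2
p2 | _z_[z]yz___   read z → write z, move +1, go to p1
p1 | _z_z[y]z___   read y → write z, move +1, go to p1
p1 | _z_zz[z]___   read z → write x, move -1, go to p2
p2 | _z_z[z]x___   read z → write z, move +1, go to p1
p1 | _z_zz[x]___   read x → write z, move +1, go to p2
p2 | _z_zzz[_]__   read _ → write y, move -1, go to p2
p2 | _z_zz[z]y__   read z → write z, move +1, go to p1
p1 | _z_zzz[y]__   read y → write z, move +1, go to p1
p1 | _z_zzzz[_]_   read _ → write y, move +1, go to pH
pH | _z_zzzzy[_]
Cell 4 holds z when M halts.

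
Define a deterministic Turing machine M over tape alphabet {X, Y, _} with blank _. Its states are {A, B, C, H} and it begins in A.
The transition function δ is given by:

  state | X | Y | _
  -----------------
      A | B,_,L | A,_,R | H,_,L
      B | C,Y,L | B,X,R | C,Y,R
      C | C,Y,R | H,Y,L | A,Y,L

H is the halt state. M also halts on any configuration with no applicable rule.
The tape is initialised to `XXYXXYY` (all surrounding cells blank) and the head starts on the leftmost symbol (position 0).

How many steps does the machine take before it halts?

24

state=A head=0 tape=_[X]XYXXYY_   (A,X)→(B,_,L)
state=B head=-1 tape=[_]_XYXXYY_   (B,_)→(C,Y,R)
state=C head=0 tape=Y[_]XYXXYY_   (C,_)→(A,Y,L)
state=A head=-1 tape=[Y]YXYXXYY_   (A,Y)→(A,_,R)
state=A head=0 tape=_[Y]XYXXYY_   (A,Y)→(A,_,R)
state=A head=1 tape=__[X]YXXYY_   (A,X)→(B,_,L)
state=B head=0 tape=_[_]_YXXYY_   (B,_)→(C,Y,R)
state=C head=1 tape=_Y[_]YXXYY_   (C,_)→(A,Y,L)
state=A head=0 tape=_[Y]YYXXYY_   (A,Y)→(A,_,R)
state=A head=1 tape=__[Y]YXXYY_   (A,Y)→(A,_,R)
state=A head=2 tape=___[Y]XXYY_   (A,Y)→(A,_,R)
state=A head=3 tape=____[X]XYY_   (A,X)→(B,_,L)
state=B head=2 tape=___[_]_XYY_   (B,_)→(C,Y,R)
state=C head=3 tape=___Y[_]XYY_   (C,_)→(A,Y,L)
state=A head=2 tape=___[Y]YXYY_   (A,Y)→(A,_,R)
state=A head=3 tape=____[Y]XYY_   (A,Y)→(A,_,R)
state=A head=4 tape=_____[X]YY_   (A,X)→(B,_,L)
state=B head=3 tape=____[_]_YY_   (B,_)→(C,Y,R)
state=C head=4 tape=____Y[_]YY_   (C,_)→(A,Y,L)
state=A head=3 tape=____[Y]YYY_   (A,Y)→(A,_,R)
state=A head=4 tape=_____[Y]YY_   (A,Y)→(A,_,R)
state=A head=5 tape=______[Y]Y_   (A,Y)→(A,_,R)
state=A head=6 tape=_______[Y]_   (A,Y)→(A,_,R)
state=A head=7 tape=________[_]   (A,_)→(H,_,L)
state=H head=6 tape=_______[_]_
M halts after 24 transitions.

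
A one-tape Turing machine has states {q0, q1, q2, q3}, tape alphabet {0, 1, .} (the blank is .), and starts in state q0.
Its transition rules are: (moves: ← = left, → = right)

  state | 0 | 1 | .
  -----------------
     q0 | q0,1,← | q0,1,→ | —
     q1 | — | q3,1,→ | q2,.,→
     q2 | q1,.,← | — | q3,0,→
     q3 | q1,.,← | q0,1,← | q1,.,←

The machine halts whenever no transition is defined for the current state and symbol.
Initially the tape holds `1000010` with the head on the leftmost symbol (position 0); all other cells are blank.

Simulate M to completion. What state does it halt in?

state=q0 head=0 tape=[1]000010.   (q0,1)→(q0,1,→)
state=q0 head=1 tape=1[0]00010.   (q0,0)→(q0,1,←)
state=q0 head=0 tape=[1]100010.   (q0,1)→(q0,1,→)
state=q0 head=1 tape=1[1]00010.   (q0,1)→(q0,1,→)
state=q0 head=2 tape=11[0]0010.   (q0,0)→(q0,1,←)
state=q0 head=1 tape=1[1]10010.   (q0,1)→(q0,1,→)
state=q0 head=2 tape=11[1]0010.   (q0,1)→(q0,1,→)
state=q0 head=3 tape=111[0]010.   (q0,0)→(q0,1,←)
state=q0 head=2 tape=11[1]1010.   (q0,1)→(q0,1,→)
state=q0 head=3 tape=111[1]010.   (q0,1)→(q0,1,→)
state=q0 head=4 tape=1111[0]10.   (q0,0)→(q0,1,←)
state=q0 head=3 tape=111[1]110.   (q0,1)→(q0,1,→)
state=q0 head=4 tape=1111[1]10.   (q0,1)→(q0,1,→)
state=q0 head=5 tape=11111[1]0.   (q0,1)→(q0,1,→)
state=q0 head=6 tape=111111[0].   (q0,0)→(q0,1,←)
state=q0 head=5 tape=11111[1]1.   (q0,1)→(q0,1,→)
state=q0 head=6 tape=111111[1].   (q0,1)→(q0,1,→)
state=q0 head=7 tape=1111111[.]
No transition is defined for (q0, .); M halts in state q0.

q0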